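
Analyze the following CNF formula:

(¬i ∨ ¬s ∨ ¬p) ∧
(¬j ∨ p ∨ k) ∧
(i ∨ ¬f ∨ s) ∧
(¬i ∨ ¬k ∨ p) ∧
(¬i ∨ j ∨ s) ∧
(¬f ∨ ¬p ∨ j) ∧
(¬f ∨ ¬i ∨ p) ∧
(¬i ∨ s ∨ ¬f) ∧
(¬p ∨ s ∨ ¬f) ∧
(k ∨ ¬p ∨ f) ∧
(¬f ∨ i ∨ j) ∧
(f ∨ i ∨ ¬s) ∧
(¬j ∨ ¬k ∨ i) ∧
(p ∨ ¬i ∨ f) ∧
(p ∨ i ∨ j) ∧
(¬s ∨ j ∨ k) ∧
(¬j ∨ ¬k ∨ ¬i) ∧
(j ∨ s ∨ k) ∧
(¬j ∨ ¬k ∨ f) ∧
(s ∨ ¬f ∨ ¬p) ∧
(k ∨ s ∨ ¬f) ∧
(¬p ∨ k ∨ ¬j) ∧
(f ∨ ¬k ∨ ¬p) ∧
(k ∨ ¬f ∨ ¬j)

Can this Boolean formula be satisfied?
No

No, the formula is not satisfiable.

No assignment of truth values to the variables can make all 24 clauses true simultaneously.

The formula is UNSAT (unsatisfiable).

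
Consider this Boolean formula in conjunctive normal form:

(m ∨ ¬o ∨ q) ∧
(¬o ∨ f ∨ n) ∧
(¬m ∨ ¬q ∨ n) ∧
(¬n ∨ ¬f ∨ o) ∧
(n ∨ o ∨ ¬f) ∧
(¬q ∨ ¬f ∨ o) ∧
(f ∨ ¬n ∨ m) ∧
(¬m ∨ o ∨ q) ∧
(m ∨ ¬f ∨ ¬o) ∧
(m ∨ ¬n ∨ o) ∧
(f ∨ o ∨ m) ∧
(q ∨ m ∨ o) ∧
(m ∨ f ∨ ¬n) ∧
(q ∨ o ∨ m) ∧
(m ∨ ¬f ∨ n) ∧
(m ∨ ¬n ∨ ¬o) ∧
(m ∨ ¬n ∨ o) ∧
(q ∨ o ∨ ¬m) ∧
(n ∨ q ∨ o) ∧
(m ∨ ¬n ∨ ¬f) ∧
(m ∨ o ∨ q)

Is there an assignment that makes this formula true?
Yes

Yes, the formula is satisfiable.

One satisfying assignment is: n=True, o=True, f=False, m=True, q=False

Verification: With this assignment, all 21 clauses evaluate to true.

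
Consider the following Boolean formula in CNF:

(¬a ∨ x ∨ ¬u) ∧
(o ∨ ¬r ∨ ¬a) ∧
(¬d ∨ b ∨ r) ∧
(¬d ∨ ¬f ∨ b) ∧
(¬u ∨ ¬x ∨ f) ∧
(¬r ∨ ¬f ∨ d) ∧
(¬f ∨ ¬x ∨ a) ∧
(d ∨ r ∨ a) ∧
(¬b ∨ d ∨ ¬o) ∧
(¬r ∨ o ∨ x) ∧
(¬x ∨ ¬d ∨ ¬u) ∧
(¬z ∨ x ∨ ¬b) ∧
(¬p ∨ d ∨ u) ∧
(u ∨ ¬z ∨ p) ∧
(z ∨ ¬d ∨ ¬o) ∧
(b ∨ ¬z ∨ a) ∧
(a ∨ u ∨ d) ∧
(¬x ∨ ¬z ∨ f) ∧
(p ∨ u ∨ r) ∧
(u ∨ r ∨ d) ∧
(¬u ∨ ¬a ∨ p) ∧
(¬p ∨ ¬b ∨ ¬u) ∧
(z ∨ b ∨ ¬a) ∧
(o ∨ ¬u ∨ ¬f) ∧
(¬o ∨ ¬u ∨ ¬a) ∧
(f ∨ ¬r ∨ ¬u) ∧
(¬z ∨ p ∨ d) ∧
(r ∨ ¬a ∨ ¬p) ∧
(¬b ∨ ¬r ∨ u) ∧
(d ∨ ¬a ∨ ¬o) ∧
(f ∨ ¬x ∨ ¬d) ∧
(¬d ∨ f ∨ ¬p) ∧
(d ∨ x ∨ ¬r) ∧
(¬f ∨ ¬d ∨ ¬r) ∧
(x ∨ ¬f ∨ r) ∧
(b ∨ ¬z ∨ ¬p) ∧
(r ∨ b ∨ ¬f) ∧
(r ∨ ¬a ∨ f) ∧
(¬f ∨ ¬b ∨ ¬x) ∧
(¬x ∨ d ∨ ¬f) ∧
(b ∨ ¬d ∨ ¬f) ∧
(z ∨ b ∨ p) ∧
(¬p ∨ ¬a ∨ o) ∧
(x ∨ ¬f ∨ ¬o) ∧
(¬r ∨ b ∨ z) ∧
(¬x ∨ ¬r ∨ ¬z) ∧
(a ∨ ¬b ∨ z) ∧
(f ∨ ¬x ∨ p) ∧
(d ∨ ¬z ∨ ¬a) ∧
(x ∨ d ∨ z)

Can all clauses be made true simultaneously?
No

No, the formula is not satisfiable.

No assignment of truth values to the variables can make all 50 clauses true simultaneously.

The formula is UNSAT (unsatisfiable).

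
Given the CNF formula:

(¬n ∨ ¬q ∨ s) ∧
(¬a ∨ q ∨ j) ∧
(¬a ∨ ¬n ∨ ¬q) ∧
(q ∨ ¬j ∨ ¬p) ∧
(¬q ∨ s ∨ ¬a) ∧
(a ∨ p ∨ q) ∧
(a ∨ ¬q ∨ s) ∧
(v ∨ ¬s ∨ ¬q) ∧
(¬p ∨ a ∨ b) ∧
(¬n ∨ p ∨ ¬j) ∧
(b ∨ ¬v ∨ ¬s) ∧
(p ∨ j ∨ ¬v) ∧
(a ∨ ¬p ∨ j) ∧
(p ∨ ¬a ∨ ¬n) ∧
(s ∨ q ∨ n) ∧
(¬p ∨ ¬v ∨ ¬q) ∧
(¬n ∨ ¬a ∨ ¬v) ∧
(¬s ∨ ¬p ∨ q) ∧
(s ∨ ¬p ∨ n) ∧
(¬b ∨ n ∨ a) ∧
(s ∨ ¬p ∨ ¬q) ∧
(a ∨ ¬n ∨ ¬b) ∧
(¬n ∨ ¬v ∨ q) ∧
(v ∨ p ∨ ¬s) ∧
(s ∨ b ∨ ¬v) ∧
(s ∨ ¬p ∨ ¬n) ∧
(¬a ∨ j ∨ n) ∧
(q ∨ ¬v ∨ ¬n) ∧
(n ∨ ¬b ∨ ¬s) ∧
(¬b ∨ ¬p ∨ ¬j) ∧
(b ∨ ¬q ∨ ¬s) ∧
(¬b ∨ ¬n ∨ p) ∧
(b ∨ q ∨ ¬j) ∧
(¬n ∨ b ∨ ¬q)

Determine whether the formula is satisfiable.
No

No, the formula is not satisfiable.

No assignment of truth values to the variables can make all 34 clauses true simultaneously.

The formula is UNSAT (unsatisfiable).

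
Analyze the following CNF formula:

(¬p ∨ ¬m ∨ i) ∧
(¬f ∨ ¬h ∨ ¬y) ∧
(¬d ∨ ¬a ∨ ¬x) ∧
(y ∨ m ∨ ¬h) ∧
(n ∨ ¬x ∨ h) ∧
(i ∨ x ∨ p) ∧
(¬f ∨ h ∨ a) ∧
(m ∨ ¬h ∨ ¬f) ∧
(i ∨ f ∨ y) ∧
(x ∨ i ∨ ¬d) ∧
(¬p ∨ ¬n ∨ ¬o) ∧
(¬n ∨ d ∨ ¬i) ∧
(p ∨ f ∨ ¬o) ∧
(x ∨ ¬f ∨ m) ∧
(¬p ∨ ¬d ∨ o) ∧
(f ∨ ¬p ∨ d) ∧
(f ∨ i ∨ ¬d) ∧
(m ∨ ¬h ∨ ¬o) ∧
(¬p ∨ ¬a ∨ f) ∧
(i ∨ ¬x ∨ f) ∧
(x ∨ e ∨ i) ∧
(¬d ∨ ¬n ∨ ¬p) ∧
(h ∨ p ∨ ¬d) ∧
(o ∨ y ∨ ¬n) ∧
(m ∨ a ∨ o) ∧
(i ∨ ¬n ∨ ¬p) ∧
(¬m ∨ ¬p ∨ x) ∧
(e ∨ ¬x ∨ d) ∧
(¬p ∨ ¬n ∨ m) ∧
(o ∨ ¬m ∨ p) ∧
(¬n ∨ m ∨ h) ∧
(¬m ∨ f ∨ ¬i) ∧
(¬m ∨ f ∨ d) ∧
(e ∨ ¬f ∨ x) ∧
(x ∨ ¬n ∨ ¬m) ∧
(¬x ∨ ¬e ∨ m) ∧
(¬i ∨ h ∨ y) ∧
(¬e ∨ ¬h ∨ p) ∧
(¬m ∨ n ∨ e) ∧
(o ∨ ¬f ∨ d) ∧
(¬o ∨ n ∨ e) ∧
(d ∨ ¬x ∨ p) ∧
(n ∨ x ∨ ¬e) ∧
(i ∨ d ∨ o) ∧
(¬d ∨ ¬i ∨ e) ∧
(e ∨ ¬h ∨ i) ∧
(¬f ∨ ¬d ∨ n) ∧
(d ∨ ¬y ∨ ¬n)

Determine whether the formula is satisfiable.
Yes

Yes, the formula is satisfiable.

One satisfying assignment is: x=False, y=True, i=True, p=False, n=False, f=False, a=True, e=False, o=False, d=False, h=False, m=False

Verification: With this assignment, all 48 clauses evaluate to true.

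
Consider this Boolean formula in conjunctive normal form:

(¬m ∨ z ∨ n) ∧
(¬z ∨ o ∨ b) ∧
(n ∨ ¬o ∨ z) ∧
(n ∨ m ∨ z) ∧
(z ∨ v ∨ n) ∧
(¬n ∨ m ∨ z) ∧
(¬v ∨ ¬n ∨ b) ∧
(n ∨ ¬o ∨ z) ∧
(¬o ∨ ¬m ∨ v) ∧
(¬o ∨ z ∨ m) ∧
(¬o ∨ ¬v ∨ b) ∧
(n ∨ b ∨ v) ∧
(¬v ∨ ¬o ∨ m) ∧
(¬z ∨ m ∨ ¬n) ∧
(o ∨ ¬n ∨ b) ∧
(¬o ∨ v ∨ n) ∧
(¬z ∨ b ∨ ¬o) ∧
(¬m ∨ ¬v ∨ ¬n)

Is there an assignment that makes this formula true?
Yes

Yes, the formula is satisfiable.

One satisfying assignment is: b=True, v=False, m=False, n=False, z=True, o=False

Verification: With this assignment, all 18 clauses evaluate to true.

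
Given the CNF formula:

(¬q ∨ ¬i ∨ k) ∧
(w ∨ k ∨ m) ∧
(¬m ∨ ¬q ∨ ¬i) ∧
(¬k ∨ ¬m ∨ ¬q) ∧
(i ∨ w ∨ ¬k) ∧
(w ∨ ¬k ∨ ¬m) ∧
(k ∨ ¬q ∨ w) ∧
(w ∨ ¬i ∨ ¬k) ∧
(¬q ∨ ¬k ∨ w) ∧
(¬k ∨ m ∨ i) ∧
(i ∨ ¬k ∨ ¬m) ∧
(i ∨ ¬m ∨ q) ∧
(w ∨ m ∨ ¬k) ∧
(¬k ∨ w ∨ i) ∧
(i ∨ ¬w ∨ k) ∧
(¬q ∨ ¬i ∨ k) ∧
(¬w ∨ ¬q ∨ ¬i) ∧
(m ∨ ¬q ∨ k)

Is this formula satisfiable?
Yes

Yes, the formula is satisfiable.

One satisfying assignment is: i=True, k=False, w=True, m=False, q=False

Verification: With this assignment, all 18 clauses evaluate to true.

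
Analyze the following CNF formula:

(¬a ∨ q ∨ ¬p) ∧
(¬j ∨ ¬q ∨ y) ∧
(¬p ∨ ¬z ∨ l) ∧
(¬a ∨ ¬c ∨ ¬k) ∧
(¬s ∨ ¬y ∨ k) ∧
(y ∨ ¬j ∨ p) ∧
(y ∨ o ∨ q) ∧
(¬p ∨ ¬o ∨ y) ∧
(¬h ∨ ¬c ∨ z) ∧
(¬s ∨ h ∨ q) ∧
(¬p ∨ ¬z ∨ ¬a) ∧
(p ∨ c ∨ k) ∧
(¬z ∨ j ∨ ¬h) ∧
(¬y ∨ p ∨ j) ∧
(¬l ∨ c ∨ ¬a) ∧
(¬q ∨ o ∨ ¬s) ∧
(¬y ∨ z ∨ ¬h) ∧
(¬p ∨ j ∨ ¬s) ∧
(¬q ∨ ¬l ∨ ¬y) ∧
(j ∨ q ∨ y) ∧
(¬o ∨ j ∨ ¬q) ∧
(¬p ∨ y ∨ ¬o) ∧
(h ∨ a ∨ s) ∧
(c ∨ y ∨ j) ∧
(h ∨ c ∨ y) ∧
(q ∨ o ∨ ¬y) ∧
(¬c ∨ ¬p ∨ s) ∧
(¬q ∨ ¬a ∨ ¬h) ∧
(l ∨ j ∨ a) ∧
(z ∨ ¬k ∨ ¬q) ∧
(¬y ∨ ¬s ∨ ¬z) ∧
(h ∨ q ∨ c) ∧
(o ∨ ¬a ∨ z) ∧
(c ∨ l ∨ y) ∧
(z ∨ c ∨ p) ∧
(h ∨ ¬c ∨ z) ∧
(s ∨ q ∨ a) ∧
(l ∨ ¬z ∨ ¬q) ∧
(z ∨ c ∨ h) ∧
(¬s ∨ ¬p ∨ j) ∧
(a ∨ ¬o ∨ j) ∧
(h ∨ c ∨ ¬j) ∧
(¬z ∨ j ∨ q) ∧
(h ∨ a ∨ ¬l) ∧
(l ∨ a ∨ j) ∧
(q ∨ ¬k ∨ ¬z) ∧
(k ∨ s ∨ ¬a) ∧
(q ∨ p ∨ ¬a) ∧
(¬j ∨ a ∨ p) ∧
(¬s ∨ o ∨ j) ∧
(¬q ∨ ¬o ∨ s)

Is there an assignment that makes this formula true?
No

No, the formula is not satisfiable.

No assignment of truth values to the variables can make all 51 clauses true simultaneously.

The formula is UNSAT (unsatisfiable).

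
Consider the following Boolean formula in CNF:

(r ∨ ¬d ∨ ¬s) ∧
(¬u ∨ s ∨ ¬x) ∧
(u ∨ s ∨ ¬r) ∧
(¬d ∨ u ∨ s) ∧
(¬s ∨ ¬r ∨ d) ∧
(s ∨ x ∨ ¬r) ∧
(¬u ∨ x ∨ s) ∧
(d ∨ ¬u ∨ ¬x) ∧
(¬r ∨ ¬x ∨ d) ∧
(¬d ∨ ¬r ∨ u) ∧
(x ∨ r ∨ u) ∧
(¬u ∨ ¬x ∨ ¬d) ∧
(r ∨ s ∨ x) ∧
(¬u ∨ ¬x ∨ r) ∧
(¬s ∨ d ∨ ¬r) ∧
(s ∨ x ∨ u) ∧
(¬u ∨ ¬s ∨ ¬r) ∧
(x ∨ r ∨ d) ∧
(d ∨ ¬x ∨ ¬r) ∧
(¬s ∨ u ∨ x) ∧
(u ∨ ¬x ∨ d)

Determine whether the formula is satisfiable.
No

No, the formula is not satisfiable.

No assignment of truth values to the variables can make all 21 clauses true simultaneously.

The formula is UNSAT (unsatisfiable).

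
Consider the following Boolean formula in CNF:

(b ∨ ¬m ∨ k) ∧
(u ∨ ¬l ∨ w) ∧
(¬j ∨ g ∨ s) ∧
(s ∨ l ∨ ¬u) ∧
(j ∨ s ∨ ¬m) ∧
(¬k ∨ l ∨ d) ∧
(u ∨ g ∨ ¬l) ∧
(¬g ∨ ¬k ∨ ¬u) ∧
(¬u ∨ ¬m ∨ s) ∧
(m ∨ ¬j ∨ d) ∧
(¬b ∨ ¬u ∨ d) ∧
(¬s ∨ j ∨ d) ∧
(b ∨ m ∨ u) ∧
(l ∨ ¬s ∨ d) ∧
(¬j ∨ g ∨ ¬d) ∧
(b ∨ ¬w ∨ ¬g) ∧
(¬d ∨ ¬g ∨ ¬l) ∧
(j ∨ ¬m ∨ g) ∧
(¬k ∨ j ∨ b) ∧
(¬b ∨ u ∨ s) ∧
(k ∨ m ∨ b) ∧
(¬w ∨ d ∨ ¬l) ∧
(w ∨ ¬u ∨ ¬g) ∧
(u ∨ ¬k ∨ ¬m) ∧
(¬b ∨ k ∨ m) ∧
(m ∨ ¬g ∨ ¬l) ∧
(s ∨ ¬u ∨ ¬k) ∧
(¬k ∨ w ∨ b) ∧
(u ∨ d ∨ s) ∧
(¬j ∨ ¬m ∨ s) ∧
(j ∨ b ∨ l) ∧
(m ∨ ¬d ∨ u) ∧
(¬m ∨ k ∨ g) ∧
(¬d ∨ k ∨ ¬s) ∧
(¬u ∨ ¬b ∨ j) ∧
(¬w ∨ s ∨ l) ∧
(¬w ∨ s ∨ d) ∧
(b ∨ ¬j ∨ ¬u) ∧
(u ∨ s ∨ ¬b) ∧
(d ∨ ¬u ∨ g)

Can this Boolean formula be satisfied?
No

No, the formula is not satisfiable.

No assignment of truth values to the variables can make all 40 clauses true simultaneously.

The formula is UNSAT (unsatisfiable).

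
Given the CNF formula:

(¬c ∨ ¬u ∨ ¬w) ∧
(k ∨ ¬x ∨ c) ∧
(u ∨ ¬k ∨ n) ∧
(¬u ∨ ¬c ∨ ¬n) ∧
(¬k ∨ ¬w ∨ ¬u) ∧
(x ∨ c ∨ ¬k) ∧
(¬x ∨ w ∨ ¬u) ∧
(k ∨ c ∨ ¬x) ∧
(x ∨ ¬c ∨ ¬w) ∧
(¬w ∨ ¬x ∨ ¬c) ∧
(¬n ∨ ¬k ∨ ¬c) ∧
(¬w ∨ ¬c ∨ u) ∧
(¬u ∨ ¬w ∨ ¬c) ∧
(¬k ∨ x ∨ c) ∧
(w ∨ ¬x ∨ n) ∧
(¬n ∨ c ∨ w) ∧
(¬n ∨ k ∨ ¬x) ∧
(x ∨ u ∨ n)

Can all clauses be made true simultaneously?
Yes

Yes, the formula is satisfiable.

One satisfying assignment is: c=False, k=False, x=False, n=False, u=True, w=False

Verification: With this assignment, all 18 clauses evaluate to true.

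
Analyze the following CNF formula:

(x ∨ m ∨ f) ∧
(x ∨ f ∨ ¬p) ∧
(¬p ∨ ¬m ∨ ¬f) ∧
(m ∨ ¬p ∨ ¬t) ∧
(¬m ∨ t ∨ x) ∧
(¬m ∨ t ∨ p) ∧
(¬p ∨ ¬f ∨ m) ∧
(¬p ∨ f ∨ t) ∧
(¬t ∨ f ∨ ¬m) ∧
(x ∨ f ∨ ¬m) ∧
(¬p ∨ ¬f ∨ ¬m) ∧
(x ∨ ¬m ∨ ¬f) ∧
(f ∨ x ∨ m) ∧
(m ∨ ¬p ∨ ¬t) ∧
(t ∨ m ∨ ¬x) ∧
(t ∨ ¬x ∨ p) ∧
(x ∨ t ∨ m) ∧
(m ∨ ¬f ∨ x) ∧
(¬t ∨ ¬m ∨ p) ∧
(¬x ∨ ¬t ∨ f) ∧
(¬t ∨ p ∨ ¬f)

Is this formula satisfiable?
No

No, the formula is not satisfiable.

No assignment of truth values to the variables can make all 21 clauses true simultaneously.

The formula is UNSAT (unsatisfiable).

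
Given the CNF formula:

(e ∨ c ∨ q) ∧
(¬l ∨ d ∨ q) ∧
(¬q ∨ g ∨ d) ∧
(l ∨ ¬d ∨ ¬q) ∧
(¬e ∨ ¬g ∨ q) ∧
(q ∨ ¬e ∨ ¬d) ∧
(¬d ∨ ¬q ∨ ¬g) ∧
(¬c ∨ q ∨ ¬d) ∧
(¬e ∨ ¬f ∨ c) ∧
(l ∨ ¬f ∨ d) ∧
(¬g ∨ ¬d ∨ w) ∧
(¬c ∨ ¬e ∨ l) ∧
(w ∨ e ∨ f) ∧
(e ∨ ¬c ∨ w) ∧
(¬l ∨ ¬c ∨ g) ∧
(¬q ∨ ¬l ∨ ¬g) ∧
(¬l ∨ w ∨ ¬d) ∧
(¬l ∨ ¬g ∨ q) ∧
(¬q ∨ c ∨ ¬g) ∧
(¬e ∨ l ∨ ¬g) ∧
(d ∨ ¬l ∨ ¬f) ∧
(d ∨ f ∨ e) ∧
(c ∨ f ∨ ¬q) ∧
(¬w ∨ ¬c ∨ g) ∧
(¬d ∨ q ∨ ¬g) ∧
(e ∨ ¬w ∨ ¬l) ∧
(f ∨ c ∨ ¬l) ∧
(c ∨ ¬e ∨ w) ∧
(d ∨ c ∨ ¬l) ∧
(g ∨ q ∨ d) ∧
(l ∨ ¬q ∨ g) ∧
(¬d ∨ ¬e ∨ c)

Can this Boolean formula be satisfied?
No

No, the formula is not satisfiable.

No assignment of truth values to the variables can make all 32 clauses true simultaneously.

The formula is UNSAT (unsatisfiable).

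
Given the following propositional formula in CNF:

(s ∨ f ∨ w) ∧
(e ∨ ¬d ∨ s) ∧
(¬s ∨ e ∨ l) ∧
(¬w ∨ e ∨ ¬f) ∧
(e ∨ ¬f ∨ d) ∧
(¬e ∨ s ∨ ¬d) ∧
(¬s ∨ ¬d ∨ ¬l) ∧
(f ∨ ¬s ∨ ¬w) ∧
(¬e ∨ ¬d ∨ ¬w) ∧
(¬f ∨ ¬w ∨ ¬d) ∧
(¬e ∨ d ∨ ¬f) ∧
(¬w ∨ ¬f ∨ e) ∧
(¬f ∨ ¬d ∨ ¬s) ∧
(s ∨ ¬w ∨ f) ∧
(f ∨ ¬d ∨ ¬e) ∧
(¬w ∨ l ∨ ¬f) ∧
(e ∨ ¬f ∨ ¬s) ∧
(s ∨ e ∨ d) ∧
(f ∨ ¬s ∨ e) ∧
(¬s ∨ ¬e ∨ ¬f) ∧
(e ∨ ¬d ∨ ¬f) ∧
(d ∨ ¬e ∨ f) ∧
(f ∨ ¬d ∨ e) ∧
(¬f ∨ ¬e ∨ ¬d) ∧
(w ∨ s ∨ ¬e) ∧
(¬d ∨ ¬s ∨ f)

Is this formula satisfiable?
No

No, the formula is not satisfiable.

No assignment of truth values to the variables can make all 26 clauses true simultaneously.

The formula is UNSAT (unsatisfiable).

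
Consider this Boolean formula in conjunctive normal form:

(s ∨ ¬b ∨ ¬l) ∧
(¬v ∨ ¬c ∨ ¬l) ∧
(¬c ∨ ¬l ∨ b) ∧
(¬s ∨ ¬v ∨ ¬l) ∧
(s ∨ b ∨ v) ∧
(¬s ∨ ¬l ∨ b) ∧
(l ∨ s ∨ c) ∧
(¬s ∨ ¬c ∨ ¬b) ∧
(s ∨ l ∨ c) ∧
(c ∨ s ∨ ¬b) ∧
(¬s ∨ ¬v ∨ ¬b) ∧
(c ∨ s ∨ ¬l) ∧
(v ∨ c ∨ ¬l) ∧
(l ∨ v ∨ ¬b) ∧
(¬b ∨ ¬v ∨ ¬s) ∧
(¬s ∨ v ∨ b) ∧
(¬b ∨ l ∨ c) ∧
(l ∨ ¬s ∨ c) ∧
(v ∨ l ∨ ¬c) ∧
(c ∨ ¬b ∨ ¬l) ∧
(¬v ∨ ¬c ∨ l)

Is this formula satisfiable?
No

No, the formula is not satisfiable.

No assignment of truth values to the variables can make all 21 clauses true simultaneously.

The formula is UNSAT (unsatisfiable).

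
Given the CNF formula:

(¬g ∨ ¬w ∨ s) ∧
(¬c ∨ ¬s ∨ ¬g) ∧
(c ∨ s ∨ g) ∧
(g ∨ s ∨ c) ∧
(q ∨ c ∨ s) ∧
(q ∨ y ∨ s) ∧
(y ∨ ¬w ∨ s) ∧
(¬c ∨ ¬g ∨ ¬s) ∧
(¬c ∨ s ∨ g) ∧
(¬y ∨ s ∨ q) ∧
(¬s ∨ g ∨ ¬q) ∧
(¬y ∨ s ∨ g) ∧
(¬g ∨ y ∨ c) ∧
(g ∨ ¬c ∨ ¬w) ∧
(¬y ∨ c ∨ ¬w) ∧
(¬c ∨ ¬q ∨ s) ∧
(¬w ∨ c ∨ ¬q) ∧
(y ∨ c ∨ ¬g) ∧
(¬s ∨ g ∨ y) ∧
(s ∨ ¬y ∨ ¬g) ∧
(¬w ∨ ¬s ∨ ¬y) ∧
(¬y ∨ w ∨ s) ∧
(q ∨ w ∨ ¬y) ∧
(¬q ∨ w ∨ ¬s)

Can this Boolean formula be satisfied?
No

No, the formula is not satisfiable.

No assignment of truth values to the variables can make all 24 clauses true simultaneously.

The formula is UNSAT (unsatisfiable).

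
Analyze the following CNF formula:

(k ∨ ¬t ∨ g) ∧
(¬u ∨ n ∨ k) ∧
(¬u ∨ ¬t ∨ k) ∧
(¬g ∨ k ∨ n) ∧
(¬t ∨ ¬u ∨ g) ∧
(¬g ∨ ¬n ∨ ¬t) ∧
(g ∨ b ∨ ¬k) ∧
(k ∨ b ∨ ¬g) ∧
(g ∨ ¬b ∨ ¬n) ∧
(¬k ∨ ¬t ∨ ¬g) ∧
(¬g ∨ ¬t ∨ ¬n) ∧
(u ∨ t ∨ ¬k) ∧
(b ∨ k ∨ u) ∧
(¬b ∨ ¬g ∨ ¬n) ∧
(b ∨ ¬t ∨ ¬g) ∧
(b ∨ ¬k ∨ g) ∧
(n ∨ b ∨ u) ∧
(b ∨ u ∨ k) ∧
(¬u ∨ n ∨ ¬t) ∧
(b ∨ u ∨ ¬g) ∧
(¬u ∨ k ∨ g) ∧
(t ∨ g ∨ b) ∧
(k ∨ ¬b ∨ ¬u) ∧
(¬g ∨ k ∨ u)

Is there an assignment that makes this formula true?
Yes

Yes, the formula is satisfiable.

One satisfying assignment is: u=False, n=False, g=False, t=False, b=True, k=False

Verification: With this assignment, all 24 clauses evaluate to true.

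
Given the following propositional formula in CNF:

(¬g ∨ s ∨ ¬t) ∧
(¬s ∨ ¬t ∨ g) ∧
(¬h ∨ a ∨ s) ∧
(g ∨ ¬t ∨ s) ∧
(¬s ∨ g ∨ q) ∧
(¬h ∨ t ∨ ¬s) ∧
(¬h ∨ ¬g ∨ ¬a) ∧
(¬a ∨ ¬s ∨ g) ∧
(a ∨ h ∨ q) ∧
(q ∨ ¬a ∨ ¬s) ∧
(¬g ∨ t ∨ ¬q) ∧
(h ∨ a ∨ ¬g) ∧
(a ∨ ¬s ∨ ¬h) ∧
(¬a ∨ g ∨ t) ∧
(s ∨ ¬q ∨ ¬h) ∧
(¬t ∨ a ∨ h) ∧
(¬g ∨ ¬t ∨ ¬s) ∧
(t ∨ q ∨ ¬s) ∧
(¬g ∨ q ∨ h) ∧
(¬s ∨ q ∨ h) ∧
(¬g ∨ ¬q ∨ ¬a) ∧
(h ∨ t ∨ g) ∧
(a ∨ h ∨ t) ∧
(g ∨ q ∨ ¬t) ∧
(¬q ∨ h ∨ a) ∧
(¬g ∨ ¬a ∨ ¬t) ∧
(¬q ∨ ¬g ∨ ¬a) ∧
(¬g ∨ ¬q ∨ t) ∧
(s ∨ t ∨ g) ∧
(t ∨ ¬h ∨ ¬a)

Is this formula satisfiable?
No

No, the formula is not satisfiable.

No assignment of truth values to the variables can make all 30 clauses true simultaneously.

The formula is UNSAT (unsatisfiable).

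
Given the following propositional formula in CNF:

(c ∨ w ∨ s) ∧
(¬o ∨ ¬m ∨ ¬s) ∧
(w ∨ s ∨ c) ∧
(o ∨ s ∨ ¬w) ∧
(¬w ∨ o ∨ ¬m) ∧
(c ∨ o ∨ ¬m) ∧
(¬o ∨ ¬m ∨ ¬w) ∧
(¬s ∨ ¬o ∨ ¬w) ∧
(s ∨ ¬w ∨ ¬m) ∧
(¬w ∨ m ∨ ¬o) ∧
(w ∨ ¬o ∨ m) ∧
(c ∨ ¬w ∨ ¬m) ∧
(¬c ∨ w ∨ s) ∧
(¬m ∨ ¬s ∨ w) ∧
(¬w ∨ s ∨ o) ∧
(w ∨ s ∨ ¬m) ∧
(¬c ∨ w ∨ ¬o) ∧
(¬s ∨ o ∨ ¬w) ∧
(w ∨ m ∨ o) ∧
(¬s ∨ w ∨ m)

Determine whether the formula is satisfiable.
No

No, the formula is not satisfiable.

No assignment of truth values to the variables can make all 20 clauses true simultaneously.

The formula is UNSAT (unsatisfiable).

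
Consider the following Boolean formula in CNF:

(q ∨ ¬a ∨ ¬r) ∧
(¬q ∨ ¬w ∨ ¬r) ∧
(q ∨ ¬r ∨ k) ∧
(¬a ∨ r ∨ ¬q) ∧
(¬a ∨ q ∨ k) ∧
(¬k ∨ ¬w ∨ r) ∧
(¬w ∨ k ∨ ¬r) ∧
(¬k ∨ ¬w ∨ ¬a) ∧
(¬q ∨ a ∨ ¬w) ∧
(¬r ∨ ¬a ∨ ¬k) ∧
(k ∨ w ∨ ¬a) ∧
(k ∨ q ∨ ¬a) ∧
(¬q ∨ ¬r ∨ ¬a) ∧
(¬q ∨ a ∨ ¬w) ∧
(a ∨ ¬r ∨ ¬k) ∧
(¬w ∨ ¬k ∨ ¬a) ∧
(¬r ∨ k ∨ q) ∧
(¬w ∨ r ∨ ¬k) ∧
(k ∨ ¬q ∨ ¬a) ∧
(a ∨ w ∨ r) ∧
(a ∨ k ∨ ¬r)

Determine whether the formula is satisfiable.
Yes

Yes, the formula is satisfiable.

One satisfying assignment is: q=False, w=True, k=False, r=False, a=False

Verification: With this assignment, all 21 clauses evaluate to true.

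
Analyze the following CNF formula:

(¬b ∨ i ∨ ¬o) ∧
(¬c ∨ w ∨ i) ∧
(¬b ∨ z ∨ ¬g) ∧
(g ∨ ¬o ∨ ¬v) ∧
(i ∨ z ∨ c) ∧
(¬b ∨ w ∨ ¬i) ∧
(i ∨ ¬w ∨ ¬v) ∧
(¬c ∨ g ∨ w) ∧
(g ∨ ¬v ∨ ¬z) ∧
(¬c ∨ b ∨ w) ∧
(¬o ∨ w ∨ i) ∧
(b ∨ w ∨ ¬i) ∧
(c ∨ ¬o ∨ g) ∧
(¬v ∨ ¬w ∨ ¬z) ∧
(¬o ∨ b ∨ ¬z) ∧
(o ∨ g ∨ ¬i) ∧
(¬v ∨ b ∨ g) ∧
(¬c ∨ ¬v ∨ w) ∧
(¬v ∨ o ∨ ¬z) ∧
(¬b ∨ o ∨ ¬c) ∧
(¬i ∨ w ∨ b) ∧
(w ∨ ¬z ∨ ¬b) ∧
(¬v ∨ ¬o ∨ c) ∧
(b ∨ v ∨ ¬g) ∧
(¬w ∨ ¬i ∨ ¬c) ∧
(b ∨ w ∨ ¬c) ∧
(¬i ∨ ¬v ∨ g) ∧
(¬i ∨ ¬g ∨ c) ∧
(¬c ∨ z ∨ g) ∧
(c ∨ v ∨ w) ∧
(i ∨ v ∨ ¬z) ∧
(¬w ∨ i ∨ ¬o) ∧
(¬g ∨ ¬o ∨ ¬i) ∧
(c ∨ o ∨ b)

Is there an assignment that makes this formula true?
No

No, the formula is not satisfiable.

No assignment of truth values to the variables can make all 34 clauses true simultaneously.

The formula is UNSAT (unsatisfiable).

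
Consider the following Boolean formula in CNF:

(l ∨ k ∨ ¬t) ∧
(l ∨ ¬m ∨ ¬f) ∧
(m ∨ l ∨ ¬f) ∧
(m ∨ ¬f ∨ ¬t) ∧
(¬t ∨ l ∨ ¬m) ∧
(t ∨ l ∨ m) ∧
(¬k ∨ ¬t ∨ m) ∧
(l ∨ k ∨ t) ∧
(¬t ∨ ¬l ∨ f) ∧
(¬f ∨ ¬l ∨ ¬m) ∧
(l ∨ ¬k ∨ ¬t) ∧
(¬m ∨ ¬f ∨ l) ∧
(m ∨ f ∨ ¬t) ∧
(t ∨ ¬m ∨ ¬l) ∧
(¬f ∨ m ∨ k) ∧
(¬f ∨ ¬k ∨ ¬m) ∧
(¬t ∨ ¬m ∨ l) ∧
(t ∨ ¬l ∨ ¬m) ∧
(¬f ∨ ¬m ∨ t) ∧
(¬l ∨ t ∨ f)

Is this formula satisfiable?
Yes

Yes, the formula is satisfiable.

One satisfying assignment is: l=True, m=False, f=True, k=True, t=False

Verification: With this assignment, all 20 clauses evaluate to true.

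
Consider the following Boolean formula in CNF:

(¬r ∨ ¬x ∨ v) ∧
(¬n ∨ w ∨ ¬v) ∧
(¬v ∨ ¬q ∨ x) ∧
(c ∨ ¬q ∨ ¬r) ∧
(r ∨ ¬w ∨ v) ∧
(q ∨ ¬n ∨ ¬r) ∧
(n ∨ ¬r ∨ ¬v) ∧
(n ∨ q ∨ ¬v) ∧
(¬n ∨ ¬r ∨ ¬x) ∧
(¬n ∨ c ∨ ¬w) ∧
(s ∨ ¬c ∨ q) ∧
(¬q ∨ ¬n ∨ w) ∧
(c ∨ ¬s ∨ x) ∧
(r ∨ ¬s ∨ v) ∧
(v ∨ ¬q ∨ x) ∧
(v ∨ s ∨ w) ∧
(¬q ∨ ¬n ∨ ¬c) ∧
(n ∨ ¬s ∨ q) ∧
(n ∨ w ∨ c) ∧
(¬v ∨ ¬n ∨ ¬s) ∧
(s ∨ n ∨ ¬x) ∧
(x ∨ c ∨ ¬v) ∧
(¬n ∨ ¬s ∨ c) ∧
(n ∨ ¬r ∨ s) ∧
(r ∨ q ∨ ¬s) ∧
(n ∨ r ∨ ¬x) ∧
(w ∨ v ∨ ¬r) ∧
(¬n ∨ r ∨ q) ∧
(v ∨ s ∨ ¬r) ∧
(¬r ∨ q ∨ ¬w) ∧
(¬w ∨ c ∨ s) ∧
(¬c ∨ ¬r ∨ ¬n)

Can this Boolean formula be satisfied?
No

No, the formula is not satisfiable.

No assignment of truth values to the variables can make all 32 clauses true simultaneously.

The formula is UNSAT (unsatisfiable).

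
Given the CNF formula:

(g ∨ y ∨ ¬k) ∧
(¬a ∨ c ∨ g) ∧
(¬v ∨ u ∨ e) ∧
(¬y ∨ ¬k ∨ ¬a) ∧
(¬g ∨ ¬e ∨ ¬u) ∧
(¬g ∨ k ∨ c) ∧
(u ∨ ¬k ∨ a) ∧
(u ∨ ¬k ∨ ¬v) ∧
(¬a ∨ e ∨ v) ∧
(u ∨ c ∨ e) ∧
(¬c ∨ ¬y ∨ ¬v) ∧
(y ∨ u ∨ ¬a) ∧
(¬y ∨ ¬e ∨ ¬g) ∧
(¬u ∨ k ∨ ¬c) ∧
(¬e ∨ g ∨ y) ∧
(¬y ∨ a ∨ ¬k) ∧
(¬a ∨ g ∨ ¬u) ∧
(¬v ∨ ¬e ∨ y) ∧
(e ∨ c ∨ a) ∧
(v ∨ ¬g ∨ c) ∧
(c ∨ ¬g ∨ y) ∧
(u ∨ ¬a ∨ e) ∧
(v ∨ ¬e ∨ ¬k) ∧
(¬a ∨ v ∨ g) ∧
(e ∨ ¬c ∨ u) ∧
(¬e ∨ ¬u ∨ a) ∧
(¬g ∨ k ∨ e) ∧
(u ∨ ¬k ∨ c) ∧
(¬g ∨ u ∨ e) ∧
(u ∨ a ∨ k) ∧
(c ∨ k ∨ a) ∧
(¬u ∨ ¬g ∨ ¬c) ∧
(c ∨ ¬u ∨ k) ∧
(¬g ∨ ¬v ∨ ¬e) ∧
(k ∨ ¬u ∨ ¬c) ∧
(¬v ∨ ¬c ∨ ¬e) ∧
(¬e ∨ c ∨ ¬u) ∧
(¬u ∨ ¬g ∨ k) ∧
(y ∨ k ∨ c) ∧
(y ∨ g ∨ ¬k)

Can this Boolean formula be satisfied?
No

No, the formula is not satisfiable.

No assignment of truth values to the variables can make all 40 clauses true simultaneously.

The formula is UNSAT (unsatisfiable).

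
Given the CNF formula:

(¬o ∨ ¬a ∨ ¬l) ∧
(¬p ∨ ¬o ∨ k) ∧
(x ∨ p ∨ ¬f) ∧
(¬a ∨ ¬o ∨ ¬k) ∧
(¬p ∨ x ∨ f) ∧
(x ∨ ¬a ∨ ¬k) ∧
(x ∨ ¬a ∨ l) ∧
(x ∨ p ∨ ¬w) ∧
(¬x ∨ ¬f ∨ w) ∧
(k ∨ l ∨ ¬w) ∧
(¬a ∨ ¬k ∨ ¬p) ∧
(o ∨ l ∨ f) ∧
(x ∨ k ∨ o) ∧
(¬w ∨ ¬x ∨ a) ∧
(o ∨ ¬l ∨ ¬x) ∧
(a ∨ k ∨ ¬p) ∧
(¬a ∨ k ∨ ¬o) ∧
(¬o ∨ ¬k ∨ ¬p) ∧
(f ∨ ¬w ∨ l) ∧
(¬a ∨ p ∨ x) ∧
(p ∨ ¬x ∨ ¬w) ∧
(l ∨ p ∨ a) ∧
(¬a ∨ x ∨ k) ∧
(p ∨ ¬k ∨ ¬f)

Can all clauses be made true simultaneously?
Yes

Yes, the formula is satisfiable.

One satisfying assignment is: w=False, k=False, p=False, o=True, a=False, f=False, x=False, l=True

Verification: With this assignment, all 24 clauses evaluate to true.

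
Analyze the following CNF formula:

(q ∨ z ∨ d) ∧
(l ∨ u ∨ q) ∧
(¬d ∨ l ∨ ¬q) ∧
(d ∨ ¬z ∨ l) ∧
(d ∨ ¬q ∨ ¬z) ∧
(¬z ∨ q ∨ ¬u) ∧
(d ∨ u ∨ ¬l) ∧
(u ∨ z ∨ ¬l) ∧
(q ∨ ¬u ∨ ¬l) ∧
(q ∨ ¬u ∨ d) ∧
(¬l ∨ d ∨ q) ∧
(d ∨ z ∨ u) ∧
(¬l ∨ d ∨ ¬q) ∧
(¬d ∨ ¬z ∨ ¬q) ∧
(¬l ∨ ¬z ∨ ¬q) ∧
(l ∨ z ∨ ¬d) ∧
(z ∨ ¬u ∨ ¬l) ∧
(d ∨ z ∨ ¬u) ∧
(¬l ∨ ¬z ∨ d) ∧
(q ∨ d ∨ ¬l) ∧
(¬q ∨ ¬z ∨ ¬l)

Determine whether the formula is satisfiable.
Yes

Yes, the formula is satisfiable.

One satisfying assignment is: u=False, q=False, z=True, d=True, l=True

Verification: With this assignment, all 21 clauses evaluate to true.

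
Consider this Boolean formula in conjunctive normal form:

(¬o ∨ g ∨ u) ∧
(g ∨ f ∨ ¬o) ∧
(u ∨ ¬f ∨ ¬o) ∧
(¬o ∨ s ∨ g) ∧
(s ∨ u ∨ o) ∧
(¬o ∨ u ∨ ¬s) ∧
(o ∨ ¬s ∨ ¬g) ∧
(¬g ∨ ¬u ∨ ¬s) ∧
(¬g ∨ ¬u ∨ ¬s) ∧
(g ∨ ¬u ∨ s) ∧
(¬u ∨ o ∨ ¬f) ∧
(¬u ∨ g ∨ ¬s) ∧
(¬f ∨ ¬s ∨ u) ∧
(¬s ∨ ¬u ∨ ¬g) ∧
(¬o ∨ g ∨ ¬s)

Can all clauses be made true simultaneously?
Yes

Yes, the formula is satisfiable.

One satisfying assignment is: u=True, s=False, f=False, o=False, g=True

Verification: With this assignment, all 15 clauses evaluate to true.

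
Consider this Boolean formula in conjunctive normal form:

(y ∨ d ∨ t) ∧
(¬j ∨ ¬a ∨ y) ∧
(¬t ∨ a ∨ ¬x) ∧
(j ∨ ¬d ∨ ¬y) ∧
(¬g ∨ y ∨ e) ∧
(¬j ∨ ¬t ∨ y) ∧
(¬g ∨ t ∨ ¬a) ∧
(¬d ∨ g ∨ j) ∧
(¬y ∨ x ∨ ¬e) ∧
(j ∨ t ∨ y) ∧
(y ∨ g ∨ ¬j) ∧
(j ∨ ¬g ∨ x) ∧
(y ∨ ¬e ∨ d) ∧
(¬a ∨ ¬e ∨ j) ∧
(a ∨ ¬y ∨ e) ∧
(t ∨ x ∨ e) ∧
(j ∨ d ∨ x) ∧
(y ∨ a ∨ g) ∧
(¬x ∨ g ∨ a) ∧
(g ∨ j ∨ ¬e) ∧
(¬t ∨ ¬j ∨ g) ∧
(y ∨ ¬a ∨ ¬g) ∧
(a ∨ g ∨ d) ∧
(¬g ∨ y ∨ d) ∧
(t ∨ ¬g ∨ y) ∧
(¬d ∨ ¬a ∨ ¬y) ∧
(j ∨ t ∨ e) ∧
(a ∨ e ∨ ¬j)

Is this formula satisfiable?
Yes

Yes, the formula is satisfiable.

One satisfying assignment is: a=True, j=True, d=False, g=True, y=True, e=False, t=True, x=False

Verification: With this assignment, all 28 clauses evaluate to true.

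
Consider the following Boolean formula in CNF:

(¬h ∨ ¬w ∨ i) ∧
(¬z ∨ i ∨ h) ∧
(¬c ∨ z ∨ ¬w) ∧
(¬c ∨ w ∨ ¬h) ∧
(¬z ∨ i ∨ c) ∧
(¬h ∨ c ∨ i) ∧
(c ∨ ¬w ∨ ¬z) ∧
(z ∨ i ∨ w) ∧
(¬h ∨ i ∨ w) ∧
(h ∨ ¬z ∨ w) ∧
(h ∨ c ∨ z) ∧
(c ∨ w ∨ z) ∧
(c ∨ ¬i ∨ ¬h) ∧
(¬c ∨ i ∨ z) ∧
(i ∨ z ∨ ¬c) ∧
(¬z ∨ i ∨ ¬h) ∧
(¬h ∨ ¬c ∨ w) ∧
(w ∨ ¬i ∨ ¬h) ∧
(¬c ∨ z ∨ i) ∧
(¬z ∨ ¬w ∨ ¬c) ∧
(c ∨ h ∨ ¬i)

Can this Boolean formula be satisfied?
Yes

Yes, the formula is satisfiable.

One satisfying assignment is: w=False, i=True, c=True, h=False, z=False

Verification: With this assignment, all 21 clauses evaluate to true.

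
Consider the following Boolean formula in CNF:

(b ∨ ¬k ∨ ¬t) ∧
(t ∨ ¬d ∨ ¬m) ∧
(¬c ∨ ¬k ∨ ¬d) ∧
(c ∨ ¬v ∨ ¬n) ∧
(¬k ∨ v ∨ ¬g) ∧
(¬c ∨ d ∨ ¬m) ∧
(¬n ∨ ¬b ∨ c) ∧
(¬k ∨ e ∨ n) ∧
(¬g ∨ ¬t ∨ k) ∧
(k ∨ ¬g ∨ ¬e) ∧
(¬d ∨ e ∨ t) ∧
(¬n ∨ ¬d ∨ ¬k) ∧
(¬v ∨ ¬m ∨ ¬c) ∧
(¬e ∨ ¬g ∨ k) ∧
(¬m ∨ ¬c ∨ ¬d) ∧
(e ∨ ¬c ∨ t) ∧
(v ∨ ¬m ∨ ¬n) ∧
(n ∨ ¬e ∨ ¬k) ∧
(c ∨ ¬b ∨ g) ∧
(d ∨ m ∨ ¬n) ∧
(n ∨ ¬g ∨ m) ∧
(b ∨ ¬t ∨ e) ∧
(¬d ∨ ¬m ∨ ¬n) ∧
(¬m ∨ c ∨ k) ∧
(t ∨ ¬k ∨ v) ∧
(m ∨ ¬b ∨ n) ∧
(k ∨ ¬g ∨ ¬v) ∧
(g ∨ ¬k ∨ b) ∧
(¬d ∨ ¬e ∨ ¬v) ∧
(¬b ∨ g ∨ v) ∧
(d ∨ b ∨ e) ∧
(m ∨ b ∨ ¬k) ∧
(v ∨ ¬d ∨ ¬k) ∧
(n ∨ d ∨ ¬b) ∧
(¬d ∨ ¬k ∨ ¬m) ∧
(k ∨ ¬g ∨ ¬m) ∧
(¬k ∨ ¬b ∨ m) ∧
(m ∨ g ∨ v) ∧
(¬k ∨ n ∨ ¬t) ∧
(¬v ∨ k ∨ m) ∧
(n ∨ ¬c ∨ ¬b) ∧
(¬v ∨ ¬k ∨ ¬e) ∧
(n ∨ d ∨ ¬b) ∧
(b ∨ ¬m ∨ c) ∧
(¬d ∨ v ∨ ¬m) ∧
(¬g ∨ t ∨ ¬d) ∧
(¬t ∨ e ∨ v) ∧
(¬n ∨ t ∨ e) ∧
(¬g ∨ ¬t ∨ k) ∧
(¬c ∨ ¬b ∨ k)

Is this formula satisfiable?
No

No, the formula is not satisfiable.

No assignment of truth values to the variables can make all 50 clauses true simultaneously.

The formula is UNSAT (unsatisfiable).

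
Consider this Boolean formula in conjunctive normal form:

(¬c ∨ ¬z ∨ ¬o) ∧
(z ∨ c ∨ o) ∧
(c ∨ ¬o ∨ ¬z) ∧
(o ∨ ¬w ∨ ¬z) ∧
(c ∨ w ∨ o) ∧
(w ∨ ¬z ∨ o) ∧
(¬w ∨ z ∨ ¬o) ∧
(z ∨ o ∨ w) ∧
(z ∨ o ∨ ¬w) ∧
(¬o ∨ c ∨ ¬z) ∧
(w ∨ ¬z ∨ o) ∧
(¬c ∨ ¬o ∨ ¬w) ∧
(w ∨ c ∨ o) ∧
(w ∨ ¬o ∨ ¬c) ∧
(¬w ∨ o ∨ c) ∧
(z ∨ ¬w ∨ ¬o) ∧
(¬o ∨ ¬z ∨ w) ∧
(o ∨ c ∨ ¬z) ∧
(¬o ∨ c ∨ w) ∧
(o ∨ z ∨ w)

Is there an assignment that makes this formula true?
No

No, the formula is not satisfiable.

No assignment of truth values to the variables can make all 20 clauses true simultaneously.

The formula is UNSAT (unsatisfiable).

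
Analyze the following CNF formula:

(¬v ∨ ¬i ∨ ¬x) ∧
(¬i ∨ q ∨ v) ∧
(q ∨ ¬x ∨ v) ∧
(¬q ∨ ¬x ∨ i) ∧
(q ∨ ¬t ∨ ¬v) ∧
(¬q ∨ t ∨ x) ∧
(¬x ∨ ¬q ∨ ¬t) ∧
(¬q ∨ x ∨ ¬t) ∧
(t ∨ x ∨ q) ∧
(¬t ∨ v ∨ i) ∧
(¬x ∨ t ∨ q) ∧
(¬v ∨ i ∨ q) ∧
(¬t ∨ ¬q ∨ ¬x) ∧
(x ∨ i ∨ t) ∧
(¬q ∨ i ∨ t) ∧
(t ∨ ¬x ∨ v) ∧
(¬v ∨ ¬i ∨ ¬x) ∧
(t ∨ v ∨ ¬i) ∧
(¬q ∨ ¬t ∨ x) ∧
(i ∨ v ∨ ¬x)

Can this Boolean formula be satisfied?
No

No, the formula is not satisfiable.

No assignment of truth values to the variables can make all 20 clauses true simultaneously.

The formula is UNSAT (unsatisfiable).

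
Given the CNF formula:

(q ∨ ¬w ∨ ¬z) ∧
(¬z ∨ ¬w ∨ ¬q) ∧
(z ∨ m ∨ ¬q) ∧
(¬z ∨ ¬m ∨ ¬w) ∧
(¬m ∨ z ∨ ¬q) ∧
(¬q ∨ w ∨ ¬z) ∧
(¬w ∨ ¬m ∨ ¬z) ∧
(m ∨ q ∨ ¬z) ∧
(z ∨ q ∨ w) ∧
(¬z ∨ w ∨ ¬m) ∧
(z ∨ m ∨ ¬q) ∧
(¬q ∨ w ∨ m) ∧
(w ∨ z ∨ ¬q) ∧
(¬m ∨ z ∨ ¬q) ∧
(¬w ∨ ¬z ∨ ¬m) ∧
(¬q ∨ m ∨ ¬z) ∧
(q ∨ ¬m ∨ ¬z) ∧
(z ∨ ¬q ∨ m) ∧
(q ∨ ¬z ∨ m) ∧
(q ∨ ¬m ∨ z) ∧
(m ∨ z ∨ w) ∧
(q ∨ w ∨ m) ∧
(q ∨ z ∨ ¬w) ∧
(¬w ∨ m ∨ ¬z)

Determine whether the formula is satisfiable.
No

No, the formula is not satisfiable.

No assignment of truth values to the variables can make all 24 clauses true simultaneously.

The formula is UNSAT (unsatisfiable).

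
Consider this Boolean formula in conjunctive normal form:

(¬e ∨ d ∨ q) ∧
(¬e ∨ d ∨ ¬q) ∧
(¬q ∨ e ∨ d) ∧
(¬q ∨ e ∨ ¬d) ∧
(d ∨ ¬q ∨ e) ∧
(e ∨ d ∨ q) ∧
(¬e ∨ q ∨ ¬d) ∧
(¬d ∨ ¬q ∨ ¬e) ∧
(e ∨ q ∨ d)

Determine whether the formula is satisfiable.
Yes

Yes, the formula is satisfiable.

One satisfying assignment is: d=True, e=False, q=False

Verification: With this assignment, all 9 clauses evaluate to true.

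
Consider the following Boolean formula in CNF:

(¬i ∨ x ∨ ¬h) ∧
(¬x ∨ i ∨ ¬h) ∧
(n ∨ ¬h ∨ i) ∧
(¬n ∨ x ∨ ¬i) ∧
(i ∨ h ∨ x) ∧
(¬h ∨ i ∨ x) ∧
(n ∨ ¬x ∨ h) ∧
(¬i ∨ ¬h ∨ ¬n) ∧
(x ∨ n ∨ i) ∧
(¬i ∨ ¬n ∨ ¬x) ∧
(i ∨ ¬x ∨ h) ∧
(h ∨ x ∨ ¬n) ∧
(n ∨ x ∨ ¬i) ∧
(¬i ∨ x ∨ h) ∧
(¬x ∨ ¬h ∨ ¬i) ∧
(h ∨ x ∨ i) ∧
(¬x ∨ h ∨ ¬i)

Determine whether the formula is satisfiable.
No

No, the formula is not satisfiable.

No assignment of truth values to the variables can make all 17 clauses true simultaneously.

The formula is UNSAT (unsatisfiable).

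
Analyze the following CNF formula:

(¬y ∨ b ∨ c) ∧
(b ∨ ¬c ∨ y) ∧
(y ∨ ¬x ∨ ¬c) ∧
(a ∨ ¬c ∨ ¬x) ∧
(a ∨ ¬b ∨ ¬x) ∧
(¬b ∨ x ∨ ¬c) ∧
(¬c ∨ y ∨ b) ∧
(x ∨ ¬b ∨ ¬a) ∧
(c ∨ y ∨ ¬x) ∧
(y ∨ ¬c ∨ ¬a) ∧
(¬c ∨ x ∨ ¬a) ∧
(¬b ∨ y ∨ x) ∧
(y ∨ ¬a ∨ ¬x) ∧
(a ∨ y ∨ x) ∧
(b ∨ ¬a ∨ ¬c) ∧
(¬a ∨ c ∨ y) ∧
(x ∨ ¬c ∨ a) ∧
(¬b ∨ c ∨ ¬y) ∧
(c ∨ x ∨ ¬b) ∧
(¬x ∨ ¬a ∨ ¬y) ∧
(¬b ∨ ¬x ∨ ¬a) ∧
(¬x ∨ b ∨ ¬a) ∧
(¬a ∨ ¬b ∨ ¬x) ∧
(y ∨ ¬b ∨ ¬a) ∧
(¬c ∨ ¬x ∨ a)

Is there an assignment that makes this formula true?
No

No, the formula is not satisfiable.

No assignment of truth values to the variables can make all 25 clauses true simultaneously.

The formula is UNSAT (unsatisfiable).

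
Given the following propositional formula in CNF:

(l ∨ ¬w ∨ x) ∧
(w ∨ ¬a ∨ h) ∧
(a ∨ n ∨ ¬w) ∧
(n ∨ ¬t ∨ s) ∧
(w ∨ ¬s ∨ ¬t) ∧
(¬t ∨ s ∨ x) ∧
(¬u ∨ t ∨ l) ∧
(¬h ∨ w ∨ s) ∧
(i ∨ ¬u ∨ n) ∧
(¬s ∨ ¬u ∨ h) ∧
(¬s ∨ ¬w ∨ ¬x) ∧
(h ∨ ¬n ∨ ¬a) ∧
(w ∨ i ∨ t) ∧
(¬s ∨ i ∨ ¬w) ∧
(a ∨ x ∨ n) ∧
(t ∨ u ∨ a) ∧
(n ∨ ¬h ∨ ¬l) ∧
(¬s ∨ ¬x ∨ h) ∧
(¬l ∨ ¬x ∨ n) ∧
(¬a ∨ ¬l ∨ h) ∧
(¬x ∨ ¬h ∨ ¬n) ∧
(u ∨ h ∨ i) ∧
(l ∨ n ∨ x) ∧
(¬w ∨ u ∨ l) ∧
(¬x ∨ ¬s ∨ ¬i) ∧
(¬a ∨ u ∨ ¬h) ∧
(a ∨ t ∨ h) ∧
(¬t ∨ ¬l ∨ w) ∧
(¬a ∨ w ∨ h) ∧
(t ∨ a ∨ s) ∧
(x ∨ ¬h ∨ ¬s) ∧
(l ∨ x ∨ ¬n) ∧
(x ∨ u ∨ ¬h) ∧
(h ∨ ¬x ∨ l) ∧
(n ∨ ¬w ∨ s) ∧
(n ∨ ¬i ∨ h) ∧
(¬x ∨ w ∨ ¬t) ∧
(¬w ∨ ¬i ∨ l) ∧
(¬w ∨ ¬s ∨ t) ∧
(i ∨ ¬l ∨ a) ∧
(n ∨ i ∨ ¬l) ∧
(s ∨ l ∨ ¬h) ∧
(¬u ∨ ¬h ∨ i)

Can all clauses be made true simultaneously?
Yes

Yes, the formula is satisfiable.

One satisfying assignment is: w=True, x=False, a=True, t=False, i=True, u=True, n=True, s=False, h=True, l=True

Verification: With this assignment, all 43 clauses evaluate to true.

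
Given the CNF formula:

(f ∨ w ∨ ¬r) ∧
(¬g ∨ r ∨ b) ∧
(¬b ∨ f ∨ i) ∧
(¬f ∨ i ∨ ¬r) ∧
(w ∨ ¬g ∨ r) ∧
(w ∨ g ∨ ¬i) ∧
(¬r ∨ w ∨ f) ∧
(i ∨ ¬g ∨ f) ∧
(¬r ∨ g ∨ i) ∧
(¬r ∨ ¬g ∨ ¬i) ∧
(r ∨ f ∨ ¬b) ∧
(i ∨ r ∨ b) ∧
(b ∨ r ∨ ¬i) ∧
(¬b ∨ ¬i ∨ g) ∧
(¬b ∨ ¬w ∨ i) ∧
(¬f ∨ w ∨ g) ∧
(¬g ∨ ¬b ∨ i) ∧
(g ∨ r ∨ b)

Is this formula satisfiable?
Yes

Yes, the formula is satisfiable.

One satisfying assignment is: b=False, w=True, f=False, r=True, i=True, g=False

Verification: With this assignment, all 18 clauses evaluate to true.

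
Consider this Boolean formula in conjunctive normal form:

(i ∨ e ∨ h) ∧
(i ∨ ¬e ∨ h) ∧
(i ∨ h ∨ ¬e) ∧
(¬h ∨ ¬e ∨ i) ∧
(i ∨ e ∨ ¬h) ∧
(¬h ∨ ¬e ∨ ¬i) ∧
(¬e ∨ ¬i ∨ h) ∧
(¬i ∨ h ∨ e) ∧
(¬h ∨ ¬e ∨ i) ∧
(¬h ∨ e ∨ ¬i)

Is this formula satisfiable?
No

No, the formula is not satisfiable.

No assignment of truth values to the variables can make all 10 clauses true simultaneously.

The formula is UNSAT (unsatisfiable).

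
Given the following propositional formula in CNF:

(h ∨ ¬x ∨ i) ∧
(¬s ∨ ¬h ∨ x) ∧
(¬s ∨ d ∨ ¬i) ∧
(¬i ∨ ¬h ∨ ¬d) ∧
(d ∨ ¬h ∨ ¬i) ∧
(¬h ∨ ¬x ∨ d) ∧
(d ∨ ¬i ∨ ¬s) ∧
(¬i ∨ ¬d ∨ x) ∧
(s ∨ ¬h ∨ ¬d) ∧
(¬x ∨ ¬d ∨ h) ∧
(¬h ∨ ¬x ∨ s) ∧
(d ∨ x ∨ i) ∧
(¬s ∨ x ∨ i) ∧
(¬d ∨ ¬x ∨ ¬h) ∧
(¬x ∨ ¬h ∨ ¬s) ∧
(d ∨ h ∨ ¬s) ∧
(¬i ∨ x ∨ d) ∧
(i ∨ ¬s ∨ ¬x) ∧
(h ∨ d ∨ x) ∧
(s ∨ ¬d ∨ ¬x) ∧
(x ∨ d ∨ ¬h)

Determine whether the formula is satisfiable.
Yes

Yes, the formula is satisfiable.

One satisfying assignment is: i=False, h=False, x=False, d=True, s=False

Verification: With this assignment, all 21 clauses evaluate to true.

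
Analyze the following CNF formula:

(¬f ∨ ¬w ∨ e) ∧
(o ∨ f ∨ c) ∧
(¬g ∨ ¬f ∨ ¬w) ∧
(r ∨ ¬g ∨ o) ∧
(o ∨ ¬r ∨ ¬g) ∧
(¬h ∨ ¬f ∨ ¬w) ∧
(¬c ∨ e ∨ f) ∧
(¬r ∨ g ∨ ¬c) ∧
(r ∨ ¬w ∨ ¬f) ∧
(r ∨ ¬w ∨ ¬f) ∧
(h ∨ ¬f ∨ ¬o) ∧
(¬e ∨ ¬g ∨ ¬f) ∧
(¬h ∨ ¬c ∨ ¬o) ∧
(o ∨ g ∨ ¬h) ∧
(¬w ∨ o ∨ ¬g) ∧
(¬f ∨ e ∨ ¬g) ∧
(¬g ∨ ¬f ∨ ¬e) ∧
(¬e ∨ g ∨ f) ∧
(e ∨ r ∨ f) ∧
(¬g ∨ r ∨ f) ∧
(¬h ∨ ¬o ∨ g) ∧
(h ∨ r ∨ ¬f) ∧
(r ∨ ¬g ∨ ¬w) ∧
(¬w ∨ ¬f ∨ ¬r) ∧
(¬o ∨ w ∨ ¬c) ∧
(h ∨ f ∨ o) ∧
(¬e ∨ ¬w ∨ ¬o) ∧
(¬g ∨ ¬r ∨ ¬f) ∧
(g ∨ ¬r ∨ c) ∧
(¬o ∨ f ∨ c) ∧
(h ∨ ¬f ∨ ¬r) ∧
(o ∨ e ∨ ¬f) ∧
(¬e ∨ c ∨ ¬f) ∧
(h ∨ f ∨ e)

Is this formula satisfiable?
No

No, the formula is not satisfiable.

No assignment of truth values to the variables can make all 34 clauses true simultaneously.

The formula is UNSAT (unsatisfiable).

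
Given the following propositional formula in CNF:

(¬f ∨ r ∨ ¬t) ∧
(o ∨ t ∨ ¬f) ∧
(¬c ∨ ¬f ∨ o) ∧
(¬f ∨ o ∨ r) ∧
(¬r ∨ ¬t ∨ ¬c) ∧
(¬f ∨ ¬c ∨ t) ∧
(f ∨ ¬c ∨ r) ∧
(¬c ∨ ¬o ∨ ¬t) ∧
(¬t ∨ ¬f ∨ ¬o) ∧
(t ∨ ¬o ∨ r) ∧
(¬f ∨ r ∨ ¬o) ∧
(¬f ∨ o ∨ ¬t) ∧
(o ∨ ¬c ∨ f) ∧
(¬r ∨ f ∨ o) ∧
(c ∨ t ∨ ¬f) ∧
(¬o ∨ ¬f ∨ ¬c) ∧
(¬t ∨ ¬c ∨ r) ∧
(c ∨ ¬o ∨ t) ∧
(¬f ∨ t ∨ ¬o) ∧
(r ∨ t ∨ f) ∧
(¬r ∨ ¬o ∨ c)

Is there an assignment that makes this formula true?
Yes

Yes, the formula is satisfiable.

One satisfying assignment is: r=False, c=False, f=False, t=True, o=False

Verification: With this assignment, all 21 clauses evaluate to true.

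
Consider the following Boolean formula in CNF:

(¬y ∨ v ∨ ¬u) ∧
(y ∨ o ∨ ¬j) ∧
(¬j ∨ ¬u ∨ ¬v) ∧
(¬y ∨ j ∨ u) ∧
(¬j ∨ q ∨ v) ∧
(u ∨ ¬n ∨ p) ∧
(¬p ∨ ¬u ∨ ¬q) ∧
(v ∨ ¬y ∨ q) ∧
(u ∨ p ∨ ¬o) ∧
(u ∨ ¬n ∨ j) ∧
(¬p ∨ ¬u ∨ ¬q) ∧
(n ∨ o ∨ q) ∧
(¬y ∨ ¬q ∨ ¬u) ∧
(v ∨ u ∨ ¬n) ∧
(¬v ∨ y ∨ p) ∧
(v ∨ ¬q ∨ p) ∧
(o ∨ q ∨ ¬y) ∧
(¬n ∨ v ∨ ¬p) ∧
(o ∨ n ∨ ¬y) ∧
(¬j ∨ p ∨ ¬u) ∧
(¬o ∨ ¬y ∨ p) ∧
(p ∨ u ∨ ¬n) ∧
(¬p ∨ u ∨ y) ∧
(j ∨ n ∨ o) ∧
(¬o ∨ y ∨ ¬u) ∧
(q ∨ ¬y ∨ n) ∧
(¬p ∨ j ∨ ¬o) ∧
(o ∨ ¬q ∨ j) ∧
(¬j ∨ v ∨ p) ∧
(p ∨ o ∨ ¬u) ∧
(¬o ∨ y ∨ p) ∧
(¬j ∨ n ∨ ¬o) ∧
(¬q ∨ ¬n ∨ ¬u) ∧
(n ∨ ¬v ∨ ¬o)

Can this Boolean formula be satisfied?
Yes

Yes, the formula is satisfiable.

One satisfying assignment is: u=True, q=False, n=True, v=True, o=False, p=True, j=False, y=False

Verification: With this assignment, all 34 clauses evaluate to true.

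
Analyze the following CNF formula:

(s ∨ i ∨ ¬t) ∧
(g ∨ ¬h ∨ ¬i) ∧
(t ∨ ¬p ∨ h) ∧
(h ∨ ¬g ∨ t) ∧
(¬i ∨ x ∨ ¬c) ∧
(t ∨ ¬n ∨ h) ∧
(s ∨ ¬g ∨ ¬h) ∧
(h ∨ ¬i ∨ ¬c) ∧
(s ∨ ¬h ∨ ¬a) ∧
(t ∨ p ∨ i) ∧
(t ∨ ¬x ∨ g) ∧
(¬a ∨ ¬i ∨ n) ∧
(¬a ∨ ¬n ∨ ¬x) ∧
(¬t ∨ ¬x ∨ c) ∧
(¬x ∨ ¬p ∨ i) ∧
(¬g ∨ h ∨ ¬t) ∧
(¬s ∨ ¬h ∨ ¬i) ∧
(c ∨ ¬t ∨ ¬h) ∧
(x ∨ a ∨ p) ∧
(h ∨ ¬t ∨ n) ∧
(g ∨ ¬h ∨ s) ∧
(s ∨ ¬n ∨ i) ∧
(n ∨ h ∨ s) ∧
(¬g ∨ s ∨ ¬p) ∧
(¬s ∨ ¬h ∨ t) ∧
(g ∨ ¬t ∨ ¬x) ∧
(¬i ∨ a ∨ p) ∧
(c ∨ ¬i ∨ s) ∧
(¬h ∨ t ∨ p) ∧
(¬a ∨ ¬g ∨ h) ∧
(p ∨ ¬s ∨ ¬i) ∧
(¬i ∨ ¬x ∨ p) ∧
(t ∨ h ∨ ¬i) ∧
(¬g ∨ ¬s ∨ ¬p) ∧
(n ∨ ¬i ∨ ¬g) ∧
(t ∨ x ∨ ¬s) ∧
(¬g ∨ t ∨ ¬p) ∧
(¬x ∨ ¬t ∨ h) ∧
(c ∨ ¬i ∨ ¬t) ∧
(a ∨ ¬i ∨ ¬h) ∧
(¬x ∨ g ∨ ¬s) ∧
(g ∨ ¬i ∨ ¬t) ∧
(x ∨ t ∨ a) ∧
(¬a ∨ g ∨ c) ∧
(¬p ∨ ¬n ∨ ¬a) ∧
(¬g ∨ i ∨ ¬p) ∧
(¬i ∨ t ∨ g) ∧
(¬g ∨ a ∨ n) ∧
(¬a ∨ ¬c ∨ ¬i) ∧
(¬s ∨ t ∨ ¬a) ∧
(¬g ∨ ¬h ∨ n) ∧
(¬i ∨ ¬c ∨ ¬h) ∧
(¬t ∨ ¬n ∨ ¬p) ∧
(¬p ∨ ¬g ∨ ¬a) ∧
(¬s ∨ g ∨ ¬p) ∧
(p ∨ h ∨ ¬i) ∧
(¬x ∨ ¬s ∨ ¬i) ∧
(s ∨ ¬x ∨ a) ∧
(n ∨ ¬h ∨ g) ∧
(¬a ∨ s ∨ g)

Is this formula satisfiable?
Yes

Yes, the formula is satisfiable.

One satisfying assignment is: c=True, p=False, x=False, i=False, n=True, s=True, a=True, g=True, h=True, t=True

Verification: With this assignment, all 60 clauses evaluate to true.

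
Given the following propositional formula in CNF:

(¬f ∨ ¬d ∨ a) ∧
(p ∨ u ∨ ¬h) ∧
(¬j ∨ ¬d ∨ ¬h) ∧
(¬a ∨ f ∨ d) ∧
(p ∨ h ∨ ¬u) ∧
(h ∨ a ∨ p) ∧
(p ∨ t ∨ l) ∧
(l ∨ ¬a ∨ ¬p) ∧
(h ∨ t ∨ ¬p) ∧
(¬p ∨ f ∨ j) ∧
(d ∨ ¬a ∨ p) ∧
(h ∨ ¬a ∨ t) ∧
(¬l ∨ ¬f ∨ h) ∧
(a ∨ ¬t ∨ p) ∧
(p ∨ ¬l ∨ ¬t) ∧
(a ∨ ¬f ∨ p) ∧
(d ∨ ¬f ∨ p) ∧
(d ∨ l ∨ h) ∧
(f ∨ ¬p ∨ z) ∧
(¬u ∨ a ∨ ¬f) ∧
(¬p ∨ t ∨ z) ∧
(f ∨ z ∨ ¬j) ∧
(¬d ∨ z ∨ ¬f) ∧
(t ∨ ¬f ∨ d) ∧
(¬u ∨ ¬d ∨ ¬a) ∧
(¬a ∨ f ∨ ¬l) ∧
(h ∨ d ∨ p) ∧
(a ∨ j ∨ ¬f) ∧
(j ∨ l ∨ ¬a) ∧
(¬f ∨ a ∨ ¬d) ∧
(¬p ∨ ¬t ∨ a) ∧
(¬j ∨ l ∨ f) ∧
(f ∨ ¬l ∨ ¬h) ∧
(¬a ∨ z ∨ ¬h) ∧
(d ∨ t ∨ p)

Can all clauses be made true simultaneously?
Yes

Yes, the formula is satisfiable.

One satisfying assignment is: j=False, u=False, d=True, a=True, f=True, l=True, h=True, p=True, z=True, t=False

Verification: With this assignment, all 35 clauses evaluate to true.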